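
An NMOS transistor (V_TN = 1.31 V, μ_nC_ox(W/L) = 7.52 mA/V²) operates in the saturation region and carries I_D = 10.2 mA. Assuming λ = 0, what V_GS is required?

V_GS = 2.96 V

In saturation I_D = ½ k_n (V_GS − V_TN)², so V_GS − V_TN = √(2 I_D / k_n) = √(2 × 10.2 / 7.52) = 1.65 V.
V_GS = 1.31 + 1.65 = 2.96 V.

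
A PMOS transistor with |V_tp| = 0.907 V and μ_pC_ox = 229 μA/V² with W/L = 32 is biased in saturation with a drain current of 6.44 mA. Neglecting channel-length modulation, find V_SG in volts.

k_p = μ_pC_ox · (W/L) = 7.328 mA/V².
In saturation I_D = ½ k_p (V_SG − |V_tp|)², so V_SG − |V_tp| = √(2 I_D / k_p) = √(2 × 6.44 / 7.328) = 1.33 V.
V_SG = 0.907 + 1.33 = 2.23 V.

V_SG = 2.23 V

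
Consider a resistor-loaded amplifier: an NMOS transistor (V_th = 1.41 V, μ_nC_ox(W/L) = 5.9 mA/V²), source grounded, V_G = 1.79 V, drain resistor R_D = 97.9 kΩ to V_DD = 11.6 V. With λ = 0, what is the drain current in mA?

I_D = 0.118 mA

V_GS = V_G = 1.79 V, so V_ov = 1.79 − 1.41 = 0.38 V.
Assume saturation: I_D = ½ k_n V_ov² = 0.5 × 5.9 × 0.38² = 0.426 mA, giving V_DS = V_DD − I_D R_D = 11.6 − 0.426 × 97.9 = -30.1 V.
But -30.1 V < V_ov = 0.38 V, so the device is actually in triode.
In triode I_D = k_n[V_ov V_DS − ½ V_DS²] and I_D = (V_DD − V_DS)/R_D. Equating: 289 V_DS² − 220.5 V_DS + 11.6 = 0, giving V_DS = 0.0568 V (the root below V_ov).
I_D = (11.6 − 0.0568) / 97.9 = 0.118 mA.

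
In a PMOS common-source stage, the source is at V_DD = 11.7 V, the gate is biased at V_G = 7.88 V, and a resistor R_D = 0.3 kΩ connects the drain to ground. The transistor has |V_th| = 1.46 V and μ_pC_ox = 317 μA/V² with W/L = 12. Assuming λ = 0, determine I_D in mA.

I_D = 10.6 mA

V_SG = V_DD − V_G = 11.7 − 7.88 = 3.82 V, so V_ov = 3.82 − 1.46 = 2.36 V.
k_p = μ_pC_ox · (W/L) = 3.804 mA/V².
Assume saturation: I_D = ½ k_p V_ov² = 0.5 × 3.804 × 2.36² = 10.6 mA, giving V_SD = V_DD − I_D R_D = 11.7 − 10.6 × 0.3 = 8.52 V.
V_SD = 8.52 V ≥ V_ov = 2.36 V, confirming saturation.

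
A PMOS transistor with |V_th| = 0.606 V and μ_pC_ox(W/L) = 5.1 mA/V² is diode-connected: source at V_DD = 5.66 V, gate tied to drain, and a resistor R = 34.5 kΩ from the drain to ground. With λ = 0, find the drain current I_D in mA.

I_D = 0.140 mA

With gate tied to drain, V_SG = V_SD ≥ V_SG − |V_th|, so the device is in saturation.
KCL at the drain: ½ k_p (V_SG − |V_th|)² = (V_DD − V_SG)/R.
Let x = V_SG − 0.606. Then 88 x² + x − 5.054 = 0, giving x = 0.234 V (positive root), so V_SG = 0.84 V.
I_D = (V_DD − V_SG)/R = (5.66 − 0.84) / 34.5 = 0.14 mA.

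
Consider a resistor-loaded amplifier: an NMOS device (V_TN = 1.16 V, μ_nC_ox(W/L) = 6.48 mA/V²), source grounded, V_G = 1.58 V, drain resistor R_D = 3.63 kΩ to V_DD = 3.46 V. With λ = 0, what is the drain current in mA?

V_GS = V_G = 1.58 V, so V_ov = 1.58 − 1.16 = 0.42 V.
Assume saturation: I_D = ½ k_n V_ov² = 0.5 × 6.48 × 0.42² = 0.572 mA, giving V_DS = V_DD − I_D R_D = 3.46 − 0.572 × 3.63 = 1.39 V.
V_DS = 1.39 V ≥ V_ov = 0.42 V, confirming saturation.

I_D = 0.572 mA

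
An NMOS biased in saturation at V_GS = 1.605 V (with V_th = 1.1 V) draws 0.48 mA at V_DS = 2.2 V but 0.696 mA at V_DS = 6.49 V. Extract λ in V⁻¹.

λ = 0.136 V⁻¹

With V_GS fixed, I_D ∝ (1 + λ V_DS) in saturation, so I_D2/I_D1 = (1 + λ V_DS2)/(1 + λ V_DS1).
0.696/0.48 = 1.45 = (1 + 6.49 λ)/(1 + 2.2 λ).
Solving: λ (I_D1 V_DS2 − I_D2 V_DS1) = I_D2 − I_D1, so λ = (0.696 − 0.48) / (0.48 × 6.49 − 0.696 × 2.2) = 0.216 / 1.58 = 0.136 V⁻¹.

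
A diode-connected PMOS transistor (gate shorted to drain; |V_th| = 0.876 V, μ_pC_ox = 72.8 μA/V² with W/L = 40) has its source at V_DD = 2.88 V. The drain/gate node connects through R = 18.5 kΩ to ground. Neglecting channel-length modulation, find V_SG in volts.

V_SG = 1.13 V

With gate tied to drain, V_SG = V_SD ≥ V_SG − |V_th|, so the device is in saturation.
k_p = μ_pC_ox · (W/L) = 2.912 mA/V².
KCL at the drain: ½ k_p (V_SG − |V_th|)² = (V_DD − V_SG)/R.
Let x = V_SG − 0.876. Then 26.9 x² + x − 2.004 = 0, giving x = 0.255 V (positive root), so V_SG = 1.13 V.
I_D = (V_DD − V_SG)/R = (2.88 − 1.13) / 18.5 = 0.0945 mA.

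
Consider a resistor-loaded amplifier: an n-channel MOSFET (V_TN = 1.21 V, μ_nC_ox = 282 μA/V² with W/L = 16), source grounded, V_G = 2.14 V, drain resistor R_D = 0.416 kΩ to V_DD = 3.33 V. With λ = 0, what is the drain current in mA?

V_GS = V_G = 2.14 V, so V_ov = 2.14 − 1.21 = 0.93 V.
k_n = μ_nC_ox · (W/L) = 4.512 mA/V².
Assume saturation: I_D = ½ k_n V_ov² = 0.5 × 4.512 × 0.93² = 1.95 mA, giving V_DS = V_DD − I_D R_D = 3.33 − 1.95 × 0.416 = 2.52 V.
V_DS = 2.52 V ≥ V_ov = 0.93 V, confirming saturation.

I_D = 1.95 mA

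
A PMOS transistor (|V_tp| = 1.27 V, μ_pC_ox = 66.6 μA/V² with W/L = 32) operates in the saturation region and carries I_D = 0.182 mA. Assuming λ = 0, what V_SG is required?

V_SG = 1.68 V

k_p = μ_pC_ox · (W/L) = 2.131 mA/V².
In saturation I_D = ½ k_p (V_SG − |V_tp|)², so V_SG − |V_tp| = √(2 I_D / k_p) = √(2 × 0.182 / 2.131) = 0.413 V.
V_SG = 1.27 + 0.413 = 1.68 V.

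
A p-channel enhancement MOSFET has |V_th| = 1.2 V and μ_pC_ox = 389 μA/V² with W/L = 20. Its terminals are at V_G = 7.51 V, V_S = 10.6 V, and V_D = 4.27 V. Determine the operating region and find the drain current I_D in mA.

V_SG = V_S − V_G = 10.6 − 7.51 = 3.09 V; V_SD = V_S − V_D = 10.6 − 4.27 = 6.33 V.
k_p = μ_pC_ox · (W/L) = 7.78 mA/V².
V_ov = V_SG − |V_th| = 3.09 − 1.2 = 1.89 V.
Since V_SD = 6.33 V ≥ V_ov = 1.89 V, the device is in saturation.
I_D = ½ k_p V_ov² = 0.5 × 7.78 × 1.89² = 13.9 mA.

Saturation; I_D = 13.9 mA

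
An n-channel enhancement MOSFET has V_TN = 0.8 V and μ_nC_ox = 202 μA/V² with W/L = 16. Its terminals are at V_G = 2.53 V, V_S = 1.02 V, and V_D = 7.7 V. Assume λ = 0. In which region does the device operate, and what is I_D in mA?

Saturation; I_D = 0.815 mA

V_GS = V_G − V_S = 2.53 − 1.02 = 1.51 V; V_DS = V_D − V_S = 7.7 − 1.02 = 6.68 V.
k_n = μ_nC_ox · (W/L) = 3.232 mA/V².
V_ov = V_GS − V_TN = 1.51 − 0.8 = 0.71 V.
Since V_DS = 6.68 V ≥ V_ov = 0.71 V, the device is in saturation.
I_D = ½ k_n V_ov² = 0.5 × 3.232 × 0.71² = 0.815 mA.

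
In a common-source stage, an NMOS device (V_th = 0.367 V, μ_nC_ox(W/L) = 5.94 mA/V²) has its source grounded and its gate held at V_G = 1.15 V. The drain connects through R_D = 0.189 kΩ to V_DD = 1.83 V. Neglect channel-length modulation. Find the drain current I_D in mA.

V_GS = V_G = 1.15 V, so V_ov = 1.15 − 0.367 = 0.783 V.
Assume saturation: I_D = ½ k_n V_ov² = 0.5 × 5.94 × 0.783² = 1.82 mA, giving V_DS = V_DD − I_D R_D = 1.83 − 1.82 × 0.189 = 1.49 V.
V_DS = 1.49 V ≥ V_ov = 0.783 V, confirming saturation.

I_D = 1.82 mA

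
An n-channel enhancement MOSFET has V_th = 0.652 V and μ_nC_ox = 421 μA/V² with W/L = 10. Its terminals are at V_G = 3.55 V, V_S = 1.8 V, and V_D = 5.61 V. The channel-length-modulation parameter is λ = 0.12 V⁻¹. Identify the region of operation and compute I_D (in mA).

Saturation; I_D = 3.70 mA

V_GS = V_G − V_S = 3.55 − 1.8 = 1.75 V; V_DS = V_D − V_S = 5.61 − 1.8 = 3.81 V.
k_n = μ_nC_ox · (W/L) = 4.21 mA/V².
V_ov = V_GS − V_th = 1.75 − 0.652 = 1.1 V.
Since V_DS = 3.81 V ≥ V_ov = 1.1 V, the device is in saturation.
I_D = ½ k_n V_ov² (1 + λ V_DS) = 0.5 × 4.21 × 1.1² × (1 + 0.12 × 3.81) = 3.7 mA.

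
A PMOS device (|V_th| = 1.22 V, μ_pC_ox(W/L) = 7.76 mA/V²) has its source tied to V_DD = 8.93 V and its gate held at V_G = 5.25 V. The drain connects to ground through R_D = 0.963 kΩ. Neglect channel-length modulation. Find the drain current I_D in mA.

V_SG = V_DD − V_G = 8.93 − 5.25 = 3.68 V, so V_ov = 3.68 − 1.22 = 2.46 V.
Assume saturation: I_D = ½ k_p V_ov² = 0.5 × 7.76 × 2.46² = 23.5 mA, giving V_SD = V_DD − I_D R_D = 8.93 − 23.5 × 0.963 = -13.7 V.
But -13.7 V < V_ov = 2.46 V, so the device is actually in triode.
In triode I_D = k_p[V_ov V_SD − ½ V_SD²] and I_D = (V_DD − V_SD)/R_D. Equating: 3.74 V_SD² − 19.38 V_SD + 8.93 = 0, giving V_SD = 0.511 V (the root below V_ov).
I_D = (8.93 − 0.511) / 0.963 = 8.74 mA.

I_D = 8.74 mA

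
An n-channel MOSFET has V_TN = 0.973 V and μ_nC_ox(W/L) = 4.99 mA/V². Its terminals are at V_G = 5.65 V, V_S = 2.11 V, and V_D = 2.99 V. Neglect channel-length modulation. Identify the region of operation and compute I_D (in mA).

V_GS = V_G − V_S = 5.65 − 2.11 = 3.54 V; V_DS = V_D − V_S = 2.99 − 2.11 = 0.88 V.
V_ov = V_GS − V_TN = 3.54 − 0.973 = 2.57 V.
Since V_DS = 0.88 V < V_ov = 2.57 V, the device is in the triode region.
I_D = k_n [V_ov · V_DS − ½ V_DS²] = 4.99 × [2.57 × 0.88 − 0.5 × 0.88²] = 9.34 mA.

Triode; I_D = 9.34 mA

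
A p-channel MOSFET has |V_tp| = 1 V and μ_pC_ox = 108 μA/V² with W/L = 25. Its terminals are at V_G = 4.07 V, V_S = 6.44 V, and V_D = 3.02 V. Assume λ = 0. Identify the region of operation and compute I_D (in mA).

V_SG = V_S − V_G = 6.44 − 4.07 = 2.37 V; V_SD = V_S − V_D = 6.44 − 3.02 = 3.42 V.
k_p = μ_pC_ox · (W/L) = 2.7 mA/V².
V_ov = V_SG − |V_tp| = 2.37 − 1 = 1.37 V.
Since V_SD = 3.42 V ≥ V_ov = 1.37 V, the device is in saturation.
I_D = ½ k_p V_ov² = 0.5 × 2.7 × 1.37² = 2.53 mA.

Saturation; I_D = 2.53 mA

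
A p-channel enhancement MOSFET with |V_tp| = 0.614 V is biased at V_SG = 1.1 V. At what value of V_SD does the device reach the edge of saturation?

V_SD,sat = 0.486 V

The boundary between triode and saturation is V_SD = V_SG − |V_tp| = V_ov.
V_ov = 1.1 − 0.614 = 0.486 V.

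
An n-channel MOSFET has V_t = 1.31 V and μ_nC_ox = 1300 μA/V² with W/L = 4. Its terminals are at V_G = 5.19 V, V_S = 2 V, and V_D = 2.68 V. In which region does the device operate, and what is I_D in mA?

V_GS = V_G − V_S = 5.19 − 2 = 3.19 V; V_DS = V_D − V_S = 2.68 − 2 = 0.68 V.
k_n = μ_nC_ox · (W/L) = 5.2 mA/V².
V_ov = V_GS − V_t = 3.19 − 1.31 = 1.88 V.
Since V_DS = 0.68 V < V_ov = 1.88 V, the device is in the triode region.
I_D = k_n [V_ov · V_DS − ½ V_DS²] = 5.2 × [1.88 × 0.68 − 0.5 × 0.68²] = 5.45 mA.

Triode; I_D = 5.45 mA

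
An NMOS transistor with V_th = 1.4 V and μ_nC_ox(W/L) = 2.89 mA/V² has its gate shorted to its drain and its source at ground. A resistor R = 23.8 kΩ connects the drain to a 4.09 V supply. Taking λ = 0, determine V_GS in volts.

With gate tied to drain, V_GS = V_DS ≥ V_GS − V_th, so the device is in saturation.
KCL at the drain: ½ k_n (V_GS − V_th)² = (V_DD − V_GS)/R.
Let x = V_GS − 1.4. Then 34.4 x² + x − 2.69 = 0, giving x = 0.266 V (positive root), so V_GS = 1.67 V.
I_D = (V_DD − V_GS)/R = (4.09 − 1.67) / 23.8 = 0.102 mA.

V_GS = 1.67 V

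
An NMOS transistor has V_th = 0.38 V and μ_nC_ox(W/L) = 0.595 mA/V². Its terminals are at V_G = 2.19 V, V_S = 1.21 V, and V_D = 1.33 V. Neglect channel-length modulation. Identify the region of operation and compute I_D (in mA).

Triode; I_D = 0.0386 mA

V_GS = V_G − V_S = 2.19 − 1.21 = 0.98 V; V_DS = V_D − V_S = 1.33 − 1.21 = 0.12 V.
V_ov = V_GS − V_th = 0.98 − 0.38 = 0.6 V.
Since V_DS = 0.12 V < V_ov = 0.6 V, the device is in the triode region.
I_D = k_n [V_ov · V_DS − ½ V_DS²] = 0.595 × [0.6 × 0.12 − 0.5 × 0.12²] = 0.0386 mA.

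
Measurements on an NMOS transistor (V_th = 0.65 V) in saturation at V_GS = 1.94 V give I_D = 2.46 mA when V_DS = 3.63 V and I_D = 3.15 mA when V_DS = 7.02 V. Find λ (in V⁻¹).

With V_GS fixed, I_D ∝ (1 + λ V_DS) in saturation, so I_D2/I_D1 = (1 + λ V_DS2)/(1 + λ V_DS1).
3.15/2.46 = 1.28 = (1 + 7.02 λ)/(1 + 3.63 λ).
Solving: λ (I_D1 V_DS2 − I_D2 V_DS1) = I_D2 − I_D1, so λ = (3.15 − 2.46) / (2.46 × 7.02 − 3.15 × 3.63) = 0.69 / 5.83 = 0.118 V⁻¹.

λ = 0.118 V⁻¹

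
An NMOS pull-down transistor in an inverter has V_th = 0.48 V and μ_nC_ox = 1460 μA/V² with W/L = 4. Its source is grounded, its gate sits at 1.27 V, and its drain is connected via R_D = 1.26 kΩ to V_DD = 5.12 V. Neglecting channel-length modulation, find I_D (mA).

I_D = 1.82 mA

V_GS = V_G = 1.27 V, so V_ov = 1.27 − 0.48 = 0.79 V.
k_n = μ_nC_ox · (W/L) = 5.84 mA/V².
Assume saturation: I_D = ½ k_n V_ov² = 0.5 × 5.84 × 0.79² = 1.82 mA, giving V_DS = V_DD − I_D R_D = 5.12 − 1.82 × 1.26 = 2.82 V.
V_DS = 2.82 V ≥ V_ov = 0.79 V, confirming saturation.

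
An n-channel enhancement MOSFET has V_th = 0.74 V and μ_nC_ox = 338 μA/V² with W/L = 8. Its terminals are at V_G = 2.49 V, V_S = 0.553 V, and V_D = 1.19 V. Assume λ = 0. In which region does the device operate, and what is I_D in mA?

V_GS = V_G − V_S = 2.49 − 0.553 = 1.94 V; V_DS = V_D − V_S = 1.19 − 0.553 = 0.637 V.
k_n = μ_nC_ox · (W/L) = 2.704 mA/V².
V_ov = V_GS − V_th = 1.94 − 0.74 = 1.2 V.
Since V_DS = 0.637 V < V_ov = 1.2 V, the device is in the triode region.
I_D = k_n [V_ov · V_DS − ½ V_DS²] = 2.704 × [1.2 × 0.637 − 0.5 × 0.637²] = 1.51 mA.

Triode; I_D = 1.51 mA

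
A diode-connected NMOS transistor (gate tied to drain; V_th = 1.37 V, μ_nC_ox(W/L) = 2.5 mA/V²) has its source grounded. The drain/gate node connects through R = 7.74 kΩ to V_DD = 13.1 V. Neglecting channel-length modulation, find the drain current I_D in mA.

I_D = 1.38 mA

With gate tied to drain, V_GS = V_DS ≥ V_GS − V_th, so the device is in saturation.
KCL at the drain: ½ k_n (V_GS − V_th)² = (V_DD − V_GS)/R.
Let x = V_GS − 1.37. Then 9.68 x² + x − 11.73 = 0, giving x = 1.05 V (positive root), so V_GS = 2.42 V.
I_D = (V_DD − V_GS)/R = (13.1 − 2.42) / 7.74 = 1.38 mA.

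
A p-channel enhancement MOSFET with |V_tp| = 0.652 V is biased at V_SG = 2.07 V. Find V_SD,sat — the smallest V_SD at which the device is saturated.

The boundary between triode and saturation is V_SD = V_SG − |V_tp| = V_ov.
V_ov = 2.07 − 0.652 = 1.42 V.

V_SD,sat = 1.42 V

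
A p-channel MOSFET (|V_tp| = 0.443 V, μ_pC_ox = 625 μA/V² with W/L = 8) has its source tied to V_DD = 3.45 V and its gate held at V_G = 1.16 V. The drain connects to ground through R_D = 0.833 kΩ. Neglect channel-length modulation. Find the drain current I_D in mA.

I_D = 3.61 mA

V_SG = V_DD − V_G = 3.45 − 1.16 = 2.29 V, so V_ov = 2.29 − 0.443 = 1.85 V.
k_p = μ_pC_ox · (W/L) = 5 mA/V².
Assume saturation: I_D = ½ k_p V_ov² = 0.5 × 5 × 1.85² = 8.53 mA, giving V_SD = V_DD − I_D R_D = 3.45 − 8.53 × 0.833 = -3.65 V.
But -3.65 V < V_ov = 1.85 V, so the device is actually in triode.
In triode I_D = k_p[V_ov V_SD − ½ V_SD²] and I_D = (V_DD − V_SD)/R_D. Equating: 2.08 V_SD² − 8.693 V_SD + 3.45 = 0, giving V_SD = 0.444 V (the root below V_ov).
I_D = (3.45 − 0.444) / 0.833 = 3.61 mA.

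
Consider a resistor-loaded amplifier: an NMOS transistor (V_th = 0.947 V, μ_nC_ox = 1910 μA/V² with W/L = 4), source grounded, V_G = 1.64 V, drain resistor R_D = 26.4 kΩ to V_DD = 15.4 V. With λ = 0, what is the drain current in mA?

V_GS = V_G = 1.64 V, so V_ov = 1.64 − 0.947 = 0.693 V.
k_n = μ_nC_ox · (W/L) = 7.64 mA/V².
Assume saturation: I_D = ½ k_n V_ov² = 0.5 × 7.64 × 0.693² = 1.83 mA, giving V_DS = V_DD − I_D R_D = 15.4 − 1.83 × 26.4 = -33 V.
But -33 V < V_ov = 0.693 V, so the device is actually in triode.
In triode I_D = k_n[V_ov V_DS − ½ V_DS²] and I_D = (V_DD − V_DS)/R_D. Equating: 101 V_DS² − 140.8 V_DS + 15.4 = 0, giving V_DS = 0.12 V (the root below V_ov).
I_D = (15.4 − 0.12) / 26.4 = 0.579 mA.

I_D = 0.579 mA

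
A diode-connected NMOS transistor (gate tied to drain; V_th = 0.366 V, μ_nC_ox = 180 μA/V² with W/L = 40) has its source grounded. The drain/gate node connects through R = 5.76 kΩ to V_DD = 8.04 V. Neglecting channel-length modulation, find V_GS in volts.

With gate tied to drain, V_GS = V_DS ≥ V_GS − V_th, so the device is in saturation.
k_n = μ_nC_ox · (W/L) = 7.2 mA/V².
KCL at the drain: ½ k_n (V_GS − V_th)² = (V_DD − V_GS)/R.
Let x = V_GS − 0.366. Then 20.7 x² + x − 7.674 = 0, giving x = 0.585 V (positive root), so V_GS = 0.951 V.
I_D = (V_DD − V_GS)/R = (8.04 − 0.951) / 5.76 = 1.23 mA.

V_GS = 0.951 V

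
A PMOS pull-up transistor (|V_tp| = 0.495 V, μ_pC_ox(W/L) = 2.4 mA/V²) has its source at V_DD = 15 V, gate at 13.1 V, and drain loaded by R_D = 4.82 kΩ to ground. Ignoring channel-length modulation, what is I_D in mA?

V_SG = V_DD − V_G = 15 − 13.1 = 1.9 V, so V_ov = 1.9 − 0.495 = 1.41 V.
Assume saturation: I_D = ½ k_p V_ov² = 0.5 × 2.4 × 1.41² = 2.37 mA, giving V_SD = V_DD − I_D R_D = 15 − 2.37 × 4.82 = 3.58 V.
V_SD = 3.58 V ≥ V_ov = 1.41 V, confirming saturation.

I_D = 2.37 mA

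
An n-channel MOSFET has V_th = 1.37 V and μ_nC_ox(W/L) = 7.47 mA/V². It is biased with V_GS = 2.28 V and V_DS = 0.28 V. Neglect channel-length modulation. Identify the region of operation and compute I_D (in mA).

Triode; I_D = 1.61 mA

V_ov = V_GS − V_th = 2.28 − 1.37 = 0.91 V.
Since V_DS = 0.28 V < V_ov = 0.91 V, the device is in the triode region.
I_D = k_n [V_ov · V_DS − ½ V_DS²] = 7.47 × [0.91 × 0.28 − 0.5 × 0.28²] = 1.61 mA.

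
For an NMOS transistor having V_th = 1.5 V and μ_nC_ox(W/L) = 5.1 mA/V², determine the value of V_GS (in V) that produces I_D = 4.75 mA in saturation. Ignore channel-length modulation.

V_GS = 2.86 V

In saturation I_D = ½ k_n (V_GS − V_th)², so V_GS − V_th = √(2 I_D / k_n) = √(2 × 4.75 / 5.1) = 1.36 V.
V_GS = 1.5 + 1.36 = 2.86 V.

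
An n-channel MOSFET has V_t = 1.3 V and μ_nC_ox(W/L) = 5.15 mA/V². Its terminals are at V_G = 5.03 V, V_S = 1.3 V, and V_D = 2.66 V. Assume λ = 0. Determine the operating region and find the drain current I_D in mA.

Triode; I_D = 12.3 mA

V_GS = V_G − V_S = 5.03 − 1.3 = 3.73 V; V_DS = V_D − V_S = 2.66 − 1.3 = 1.36 V.
V_ov = V_GS − V_t = 3.73 − 1.3 = 2.43 V.
Since V_DS = 1.36 V < V_ov = 2.43 V, the device is in the triode region.
I_D = k_n [V_ov · V_DS − ½ V_DS²] = 5.15 × [2.43 × 1.36 − 0.5 × 1.36²] = 12.3 mA.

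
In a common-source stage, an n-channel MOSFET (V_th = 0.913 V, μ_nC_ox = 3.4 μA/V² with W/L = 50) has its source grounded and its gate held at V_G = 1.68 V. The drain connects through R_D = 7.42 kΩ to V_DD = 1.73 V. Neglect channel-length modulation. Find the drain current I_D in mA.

V_GS = V_G = 1.68 V, so V_ov = 1.68 − 0.913 = 0.767 V.
k_n = μ_nC_ox · (W/L) = 0.17 mA/V².
Assume saturation: I_D = ½ k_n V_ov² = 0.5 × 0.17 × 0.767² = 0.05 mA, giving V_DS = V_DD − I_D R_D = 1.73 − 0.05 × 7.42 = 1.36 V.
V_DS = 1.36 V ≥ V_ov = 0.767 V, confirming saturation.

I_D = 0.0500 mA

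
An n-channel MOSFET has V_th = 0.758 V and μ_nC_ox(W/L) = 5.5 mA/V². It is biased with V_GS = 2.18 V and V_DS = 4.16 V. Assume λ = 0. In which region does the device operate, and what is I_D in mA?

Saturation; I_D = 5.56 mA

V_ov = V_GS − V_th = 2.18 − 0.758 = 1.42 V.
Since V_DS = 4.16 V ≥ V_ov = 1.42 V, the device is in saturation.
I_D = ½ k_n V_ov² = 0.5 × 5.5 × 1.42² = 5.56 mA.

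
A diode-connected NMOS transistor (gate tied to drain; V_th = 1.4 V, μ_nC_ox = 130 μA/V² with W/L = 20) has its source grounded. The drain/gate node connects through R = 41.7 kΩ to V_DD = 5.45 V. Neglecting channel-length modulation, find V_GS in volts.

V_GS = 1.66 V

With gate tied to drain, V_GS = V_DS ≥ V_GS − V_th, so the device is in saturation.
k_n = μ_nC_ox · (W/L) = 2.6 mA/V².
KCL at the drain: ½ k_n (V_GS − V_th)² = (V_DD − V_GS)/R.
Let x = V_GS − 1.4. Then 54.2 x² + x − 4.05 = 0, giving x = 0.264 V (positive root), so V_GS = 1.66 V.
I_D = (V_DD − V_GS)/R = (5.45 − 1.66) / 41.7 = 0.0908 mA.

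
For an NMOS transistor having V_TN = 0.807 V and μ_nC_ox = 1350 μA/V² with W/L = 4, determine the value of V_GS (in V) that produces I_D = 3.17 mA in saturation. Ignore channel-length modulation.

k_n = μ_nC_ox · (W/L) = 5.4 mA/V².
In saturation I_D = ½ k_n (V_GS − V_TN)², so V_GS − V_TN = √(2 I_D / k_n) = √(2 × 3.17 / 5.4) = 1.08 V.
V_GS = 0.807 + 1.08 = 1.89 V.

V_GS = 1.89 V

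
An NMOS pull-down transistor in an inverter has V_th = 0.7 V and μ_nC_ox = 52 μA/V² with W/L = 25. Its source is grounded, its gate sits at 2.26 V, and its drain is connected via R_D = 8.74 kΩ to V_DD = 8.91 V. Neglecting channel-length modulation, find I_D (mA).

I_D = 0.953 mA

V_GS = V_G = 2.26 V, so V_ov = 2.26 − 0.7 = 1.56 V.
k_n = μ_nC_ox · (W/L) = 1.3 mA/V².
Assume saturation: I_D = ½ k_n V_ov² = 0.5 × 1.3 × 1.56² = 1.58 mA, giving V_DS = V_DD − I_D R_D = 8.91 − 1.58 × 8.74 = -4.92 V.
But -4.92 V < V_ov = 1.56 V, so the device is actually in triode.
In triode I_D = k_n[V_ov V_DS − ½ V_DS²] and I_D = (V_DD − V_DS)/R_D. Equating: 5.68 V_DS² − 18.72 V_DS + 8.91 = 0, giving V_DS = 0.577 V (the root below V_ov).
I_D = (8.91 − 0.577) / 8.74 = 0.953 mA.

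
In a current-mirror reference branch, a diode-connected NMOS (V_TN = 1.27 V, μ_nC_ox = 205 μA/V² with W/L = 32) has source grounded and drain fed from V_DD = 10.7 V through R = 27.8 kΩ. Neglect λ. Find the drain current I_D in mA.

I_D = 0.328 mA

With gate tied to drain, V_GS = V_DS ≥ V_GS − V_TN, so the device is in saturation.
k_n = μ_nC_ox · (W/L) = 6.56 mA/V².
KCL at the drain: ½ k_n (V_GS − V_TN)² = (V_DD − V_GS)/R.
Let x = V_GS − 1.27. Then 91.2 x² + x − 9.43 = 0, giving x = 0.316 V (positive root), so V_GS = 1.59 V.
I_D = (V_DD − V_GS)/R = (10.7 − 1.59) / 27.8 = 0.328 mA.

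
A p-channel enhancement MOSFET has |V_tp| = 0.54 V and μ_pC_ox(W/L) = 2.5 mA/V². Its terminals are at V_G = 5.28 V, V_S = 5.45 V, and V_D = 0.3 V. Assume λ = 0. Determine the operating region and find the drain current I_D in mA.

Cutoff; I_D = 0 mA

V_SG = V_S − V_G = 5.45 − 5.28 = 0.17 V; V_SD = V_S − V_D = 5.45 − 0.3 = 5.15 V.
V_SG = 0.17 V < |V_tp| = 0.54 V, so the transistor is in cutoff.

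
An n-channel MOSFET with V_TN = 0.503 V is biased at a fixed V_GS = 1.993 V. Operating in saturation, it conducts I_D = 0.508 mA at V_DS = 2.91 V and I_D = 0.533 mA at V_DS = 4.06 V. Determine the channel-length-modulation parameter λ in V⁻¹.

λ = 0.0489 V⁻¹

With V_GS fixed, I_D ∝ (1 + λ V_DS) in saturation, so I_D2/I_D1 = (1 + λ V_DS2)/(1 + λ V_DS1).
0.533/0.508 = 1.049 = (1 + 4.06 λ)/(1 + 2.91 λ).
Solving: λ (I_D1 V_DS2 − I_D2 V_DS1) = I_D2 − I_D1, so λ = (0.533 − 0.508) / (0.508 × 4.06 − 0.533 × 2.91) = 0.025 / 0.511 = 0.0489 V⁻¹.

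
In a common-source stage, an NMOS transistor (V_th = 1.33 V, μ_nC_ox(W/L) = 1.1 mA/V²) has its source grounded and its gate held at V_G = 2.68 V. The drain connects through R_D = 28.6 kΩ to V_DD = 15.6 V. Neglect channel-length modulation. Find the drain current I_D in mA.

V_GS = V_G = 2.68 V, so V_ov = 2.68 − 1.33 = 1.35 V.
Assume saturation: I_D = ½ k_n V_ov² = 0.5 × 1.1 × 1.35² = 1 mA, giving V_DS = V_DD − I_D R_D = 15.6 − 1 × 28.6 = -13.1 V.
But -13.1 V < V_ov = 1.35 V, so the device is actually in triode.
In triode I_D = k_n[V_ov V_DS − ½ V_DS²] and I_D = (V_DD − V_DS)/R_D. Equating: 15.7 V_DS² − 43.47 V_DS + 15.6 = 0, giving V_DS = 0.424 V (the root below V_ov).
I_D = (15.6 − 0.424) / 28.6 = 0.531 mA.

I_D = 0.531 mA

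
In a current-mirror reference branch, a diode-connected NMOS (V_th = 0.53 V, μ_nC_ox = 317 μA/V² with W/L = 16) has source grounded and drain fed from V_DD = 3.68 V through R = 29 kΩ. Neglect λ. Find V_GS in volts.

With gate tied to drain, V_GS = V_DS ≥ V_GS − V_th, so the device is in saturation.
k_n = μ_nC_ox · (W/L) = 5.072 mA/V².
KCL at the drain: ½ k_n (V_GS − V_th)² = (V_DD − V_GS)/R.
Let x = V_GS − 0.53. Then 73.5 x² + x − 3.15 = 0, giving x = 0.2 V (positive root), so V_GS = 0.73 V.
I_D = (V_DD − V_GS)/R = (3.68 − 0.73) / 29 = 0.102 mA.

V_GS = 0.730 V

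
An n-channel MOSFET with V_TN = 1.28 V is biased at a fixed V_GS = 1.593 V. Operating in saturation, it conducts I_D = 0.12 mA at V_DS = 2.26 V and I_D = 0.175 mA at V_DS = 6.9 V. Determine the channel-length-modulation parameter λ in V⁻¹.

λ = 0.127 V⁻¹

With V_GS fixed, I_D ∝ (1 + λ V_DS) in saturation, so I_D2/I_D1 = (1 + λ V_DS2)/(1 + λ V_DS1).
0.175/0.12 = 1.458 = (1 + 6.9 λ)/(1 + 2.26 λ).
Solving: λ (I_D1 V_DS2 − I_D2 V_DS1) = I_D2 − I_D1, so λ = (0.175 − 0.12) / (0.12 × 6.9 − 0.175 × 2.26) = 0.055 / 0.432 = 0.127 V⁻¹.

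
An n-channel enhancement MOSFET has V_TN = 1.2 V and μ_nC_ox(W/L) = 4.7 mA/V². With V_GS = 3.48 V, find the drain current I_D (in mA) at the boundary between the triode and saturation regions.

I_D = 12.2 mA

At the boundary V_DS = V_ov = V_GS − V_TN = 3.48 − 1.2 = 2.28 V.
I_D = ½ k_n V_ov² = 0.5 × 4.7 × 2.28² = 12.2 mA.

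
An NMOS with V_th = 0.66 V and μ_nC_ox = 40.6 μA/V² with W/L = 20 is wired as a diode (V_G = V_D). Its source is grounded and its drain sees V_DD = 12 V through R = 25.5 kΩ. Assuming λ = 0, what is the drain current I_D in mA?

I_D = 0.406 mA

With gate tied to drain, V_GS = V_DS ≥ V_GS − V_th, so the device is in saturation.
k_n = μ_nC_ox · (W/L) = 0.812 mA/V².
KCL at the drain: ½ k_n (V_GS − V_th)² = (V_DD − V_GS)/R.
Let x = V_GS − 0.66. Then 10.4 x² + x − 11.34 = 0, giving x = 0.999 V (positive root), so V_GS = 1.66 V.
I_D = (V_DD − V_GS)/R = (12 − 1.66) / 25.5 = 0.406 mA.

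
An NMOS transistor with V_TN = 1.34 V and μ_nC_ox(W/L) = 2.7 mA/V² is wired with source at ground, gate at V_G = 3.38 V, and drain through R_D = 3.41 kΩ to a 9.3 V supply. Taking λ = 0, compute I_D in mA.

I_D = 2.57 mA

V_GS = V_G = 3.38 V, so V_ov = 3.38 − 1.34 = 2.04 V.
Assume saturation: I_D = ½ k_n V_ov² = 0.5 × 2.7 × 2.04² = 5.62 mA, giving V_DS = V_DD − I_D R_D = 9.3 − 5.62 × 3.41 = -9.86 V.
But -9.86 V < V_ov = 2.04 V, so the device is actually in triode.
In triode I_D = k_n[V_ov V_DS − ½ V_DS²] and I_D = (V_DD − V_DS)/R_D. Equating: 4.6 V_DS² − 19.78 V_DS + 9.3 = 0, giving V_DS = 0.537 V (the root below V_ov).
I_D = (9.3 − 0.537) / 3.41 = 2.57 mA.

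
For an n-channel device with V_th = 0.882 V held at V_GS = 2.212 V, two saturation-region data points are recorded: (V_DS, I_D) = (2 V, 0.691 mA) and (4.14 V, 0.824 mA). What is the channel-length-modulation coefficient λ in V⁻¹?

With V_GS fixed, I_D ∝ (1 + λ V_DS) in saturation, so I_D2/I_D1 = (1 + λ V_DS2)/(1 + λ V_DS1).
0.824/0.691 = 1.192 = (1 + 4.14 λ)/(1 + 2 λ).
Solving: λ (I_D1 V_DS2 − I_D2 V_DS1) = I_D2 − I_D1, so λ = (0.824 − 0.691) / (0.691 × 4.14 − 0.824 × 2) = 0.133 / 1.21 = 0.11 V⁻¹.

λ = 0.110 V⁻¹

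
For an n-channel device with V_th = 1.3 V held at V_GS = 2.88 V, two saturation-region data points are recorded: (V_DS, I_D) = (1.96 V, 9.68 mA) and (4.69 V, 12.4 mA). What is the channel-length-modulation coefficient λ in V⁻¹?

λ = 0.129 V⁻¹

With V_GS fixed, I_D ∝ (1 + λ V_DS) in saturation, so I_D2/I_D1 = (1 + λ V_DS2)/(1 + λ V_DS1).
12.4/9.68 = 1.281 = (1 + 4.69 λ)/(1 + 1.96 λ).
Solving: λ (I_D1 V_DS2 − I_D2 V_DS1) = I_D2 − I_D1, so λ = (12.4 − 9.68) / (9.68 × 4.69 − 12.4 × 1.96) = 2.72 / 21.1 = 0.129 V⁻¹.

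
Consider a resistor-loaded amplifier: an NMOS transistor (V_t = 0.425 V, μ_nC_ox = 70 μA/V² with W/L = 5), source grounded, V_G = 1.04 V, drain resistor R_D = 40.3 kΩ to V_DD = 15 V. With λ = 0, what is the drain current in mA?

V_GS = V_G = 1.04 V, so V_ov = 1.04 − 0.425 = 0.615 V.
k_n = μ_nC_ox · (W/L) = 0.35 mA/V².
Assume saturation: I_D = ½ k_n V_ov² = 0.5 × 0.35 × 0.615² = 0.0662 mA, giving V_DS = V_DD − I_D R_D = 15 − 0.0662 × 40.3 = 12.3 V.
V_DS = 12.3 V ≥ V_ov = 0.615 V, confirming saturation.

I_D = 0.0662 mA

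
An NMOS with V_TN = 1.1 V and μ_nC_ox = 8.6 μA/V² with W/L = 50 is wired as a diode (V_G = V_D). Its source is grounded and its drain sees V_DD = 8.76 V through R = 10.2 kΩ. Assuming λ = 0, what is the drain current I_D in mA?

I_D = 0.589 mA

With gate tied to drain, V_GS = V_DS ≥ V_GS − V_TN, so the device is in saturation.
k_n = μ_nC_ox · (W/L) = 0.43 mA/V².
KCL at the drain: ½ k_n (V_GS − V_TN)² = (V_DD − V_GS)/R.
Let x = V_GS − 1.1. Then 2.19 x² + x − 7.66 = 0, giving x = 1.65 V (positive root), so V_GS = 2.75 V.
I_D = (V_DD − V_GS)/R = (8.76 − 2.75) / 10.2 = 0.589 mA.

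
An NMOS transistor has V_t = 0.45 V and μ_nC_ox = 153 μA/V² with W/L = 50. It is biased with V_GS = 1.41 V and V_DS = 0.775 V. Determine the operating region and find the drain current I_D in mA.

k_n = μ_nC_ox · (W/L) = 7.65 mA/V².
V_ov = V_GS − V_t = 1.41 − 0.45 = 0.96 V.
Since V_DS = 0.775 V < V_ov = 0.96 V, the device is in the triode region.
I_D = k_n [V_ov · V_DS − ½ V_DS²] = 7.65 × [0.96 × 0.775 − 0.5 × 0.775²] = 3.39 mA.

Triode; I_D = 3.39 mA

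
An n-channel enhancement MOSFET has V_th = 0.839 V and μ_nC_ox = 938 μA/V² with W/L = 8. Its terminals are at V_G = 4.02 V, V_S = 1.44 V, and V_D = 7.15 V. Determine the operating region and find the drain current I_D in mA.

Saturation; I_D = 11.4 mA

V_GS = V_G − V_S = 4.02 − 1.44 = 2.58 V; V_DS = V_D − V_S = 7.15 − 1.44 = 5.71 V.
k_n = μ_nC_ox · (W/L) = 7.504 mA/V².
V_ov = V_GS − V_th = 2.58 − 0.839 = 1.74 V.
Since V_DS = 5.71 V ≥ V_ov = 1.74 V, the device is in saturation.
I_D = ½ k_n V_ov² = 0.5 × 7.504 × 1.74² = 11.4 mA.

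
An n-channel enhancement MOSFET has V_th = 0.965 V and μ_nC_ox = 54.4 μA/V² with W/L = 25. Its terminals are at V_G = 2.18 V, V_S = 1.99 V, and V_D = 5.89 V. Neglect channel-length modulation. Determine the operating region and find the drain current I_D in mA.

Cutoff; I_D = 0 mA

V_GS = V_G − V_S = 2.18 − 1.99 = 0.19 V; V_DS = V_D − V_S = 5.89 − 1.99 = 3.9 V.
V_GS = 0.19 V < V_th = 0.965 V, so the transistor is in cutoff.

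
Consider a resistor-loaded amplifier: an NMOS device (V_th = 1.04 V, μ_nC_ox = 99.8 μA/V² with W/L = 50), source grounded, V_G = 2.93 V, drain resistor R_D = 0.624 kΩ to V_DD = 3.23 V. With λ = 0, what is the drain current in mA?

V_GS = V_G = 2.93 V, so V_ov = 2.93 − 1.04 = 1.89 V.
k_n = μ_nC_ox · (W/L) = 4.99 mA/V².
Assume saturation: I_D = ½ k_n V_ov² = 0.5 × 4.99 × 1.89² = 8.91 mA, giving V_DS = V_DD − I_D R_D = 3.23 − 8.91 × 0.624 = -2.33 V.
But -2.33 V < V_ov = 1.89 V, so the device is actually in triode.
In triode I_D = k_n[V_ov V_DS − ½ V_DS²] and I_D = (V_DD − V_DS)/R_D. Equating: 1.56 V_DS² − 6.885 V_DS + 3.23 = 0, giving V_DS = 0.533 V (the root below V_ov).
I_D = (3.23 − 0.533) / 0.624 = 4.32 mA.

I_D = 4.32 mA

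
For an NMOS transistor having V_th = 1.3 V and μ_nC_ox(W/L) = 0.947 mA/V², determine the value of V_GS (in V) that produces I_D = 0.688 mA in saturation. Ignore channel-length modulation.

In saturation I_D = ½ k_n (V_GS − V_th)², so V_GS − V_th = √(2 I_D / k_n) = √(2 × 0.688 / 0.947) = 1.21 V.
V_GS = 1.3 + 1.21 = 2.51 V.

V_GS = 2.51 V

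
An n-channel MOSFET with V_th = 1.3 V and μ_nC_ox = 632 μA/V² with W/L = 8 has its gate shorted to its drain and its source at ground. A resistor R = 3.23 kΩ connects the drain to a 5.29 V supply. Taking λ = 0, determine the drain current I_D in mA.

I_D = 1.04 mA

With gate tied to drain, V_GS = V_DS ≥ V_GS − V_th, so the device is in saturation.
k_n = μ_nC_ox · (W/L) = 5.056 mA/V².
KCL at the drain: ½ k_n (V_GS − V_th)² = (V_DD − V_GS)/R.
Let x = V_GS − 1.3. Then 8.17 x² + x − 3.99 = 0, giving x = 0.64 V (positive root), so V_GS = 1.94 V.
I_D = (V_DD − V_GS)/R = (5.29 − 1.94) / 3.23 = 1.04 mA.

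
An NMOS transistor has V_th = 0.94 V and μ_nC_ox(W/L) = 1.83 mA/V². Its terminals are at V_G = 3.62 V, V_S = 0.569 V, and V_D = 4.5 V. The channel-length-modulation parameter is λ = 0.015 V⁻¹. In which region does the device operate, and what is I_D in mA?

V_GS = V_G − V_S = 3.62 − 0.569 = 3.05 V; V_DS = V_D − V_S = 4.5 − 0.569 = 3.93 V.
V_ov = V_GS − V_th = 3.05 − 0.94 = 2.11 V.
Since V_DS = 3.93 V ≥ V_ov = 2.11 V, the device is in saturation.
I_D = ½ k_n V_ov² (1 + λ V_DS) = 0.5 × 1.83 × 2.11² × (1 + 0.015 × 3.93) = 4.32 mA.

Saturation; I_D = 4.32 mA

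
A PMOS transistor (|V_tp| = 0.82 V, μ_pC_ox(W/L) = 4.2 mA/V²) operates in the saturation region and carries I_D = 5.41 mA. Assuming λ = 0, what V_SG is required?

V_SG = 2.43 V

In saturation I_D = ½ k_p (V_SG − |V_tp|)², so V_SG − |V_tp| = √(2 I_D / k_p) = √(2 × 5.41 / 4.2) = 1.61 V.
V_SG = 0.82 + 1.61 = 2.43 V.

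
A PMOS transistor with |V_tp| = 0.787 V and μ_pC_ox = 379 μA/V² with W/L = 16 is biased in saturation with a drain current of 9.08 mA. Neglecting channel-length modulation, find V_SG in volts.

k_p = μ_pC_ox · (W/L) = 6.064 mA/V².
In saturation I_D = ½ k_p (V_SG − |V_tp|)², so V_SG − |V_tp| = √(2 I_D / k_p) = √(2 × 9.08 / 6.064) = 1.73 V.
V_SG = 0.787 + 1.73 = 2.52 V.

V_SG = 2.52 V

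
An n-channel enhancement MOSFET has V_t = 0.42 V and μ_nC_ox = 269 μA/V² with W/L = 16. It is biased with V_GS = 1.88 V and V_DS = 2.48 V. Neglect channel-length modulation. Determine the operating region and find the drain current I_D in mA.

Saturation; I_D = 4.59 mA

k_n = μ_nC_ox · (W/L) = 4.304 mA/V².
V_ov = V_GS − V_t = 1.88 − 0.42 = 1.46 V.
Since V_DS = 2.48 V ≥ V_ov = 1.46 V, the device is in saturation.
I_D = ½ k_n V_ov² = 0.5 × 4.304 × 1.46² = 4.59 mA.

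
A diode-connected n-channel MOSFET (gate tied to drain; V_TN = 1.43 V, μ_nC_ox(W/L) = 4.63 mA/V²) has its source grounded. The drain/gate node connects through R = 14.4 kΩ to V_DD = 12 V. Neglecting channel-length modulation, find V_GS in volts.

V_GS = 1.98 V

With gate tied to drain, V_GS = V_DS ≥ V_GS − V_TN, so the device is in saturation.
KCL at the drain: ½ k_n (V_GS − V_TN)² = (V_DD − V_GS)/R.
Let x = V_GS − 1.43. Then 33.3 x² + x − 10.57 = 0, giving x = 0.548 V (positive root), so V_GS = 1.98 V.
I_D = (V_DD − V_GS)/R = (12 − 1.98) / 14.4 = 0.696 mA.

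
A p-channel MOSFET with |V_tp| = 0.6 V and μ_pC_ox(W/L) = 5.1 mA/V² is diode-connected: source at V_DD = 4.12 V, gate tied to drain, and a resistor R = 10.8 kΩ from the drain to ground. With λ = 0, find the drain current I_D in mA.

With gate tied to drain, V_SG = V_SD ≥ V_SG − |V_tp|, so the device is in saturation.
KCL at the drain: ½ k_p (V_SG − |V_tp|)² = (V_DD − V_SG)/R.
Let x = V_SG − 0.6. Then 27.5 x² + x − 3.52 = 0, giving x = 0.34 V (positive root), so V_SG = 0.94 V.
I_D = (V_DD − V_SG)/R = (4.12 − 0.94) / 10.8 = 0.294 mA.

I_D = 0.294 mA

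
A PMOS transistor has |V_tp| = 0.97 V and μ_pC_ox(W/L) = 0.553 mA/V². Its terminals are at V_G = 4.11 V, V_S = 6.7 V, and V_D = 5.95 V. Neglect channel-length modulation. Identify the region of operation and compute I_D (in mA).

Triode; I_D = 0.516 mA

V_SG = V_S − V_G = 6.7 − 4.11 = 2.59 V; V_SD = V_S − V_D = 6.7 − 5.95 = 0.75 V.
V_ov = V_SG − |V_tp| = 2.59 − 0.97 = 1.62 V.
Since V_SD = 0.75 V < V_ov = 1.62 V, the device is in the triode region.
I_D = k_p [V_ov · V_SD − ½ V_SD²] = 0.553 × [1.62 × 0.75 − 0.5 × 0.75²] = 0.516 mA.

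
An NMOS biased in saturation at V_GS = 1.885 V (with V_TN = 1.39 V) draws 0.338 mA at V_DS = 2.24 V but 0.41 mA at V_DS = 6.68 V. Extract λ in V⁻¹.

With V_GS fixed, I_D ∝ (1 + λ V_DS) in saturation, so I_D2/I_D1 = (1 + λ V_DS2)/(1 + λ V_DS1).
0.41/0.338 = 1.213 = (1 + 6.68 λ)/(1 + 2.24 λ).
Solving: λ (I_D1 V_DS2 − I_D2 V_DS1) = I_D2 − I_D1, so λ = (0.41 − 0.338) / (0.338 × 6.68 − 0.41 × 2.24) = 0.072 / 1.34 = 0.0538 V⁻¹.

λ = 0.0538 V⁻¹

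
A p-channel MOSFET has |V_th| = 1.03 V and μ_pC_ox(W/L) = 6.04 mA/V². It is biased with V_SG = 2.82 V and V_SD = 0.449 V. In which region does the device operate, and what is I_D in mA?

Triode; I_D = 4.25 mA

V_ov = V_SG − |V_th| = 2.82 − 1.03 = 1.79 V.
Since V_SD = 0.449 V < V_ov = 1.79 V, the device is in the triode region.
I_D = k_p [V_ov · V_SD − ½ V_SD²] = 6.04 × [1.79 × 0.449 − 0.5 × 0.449²] = 4.25 mA.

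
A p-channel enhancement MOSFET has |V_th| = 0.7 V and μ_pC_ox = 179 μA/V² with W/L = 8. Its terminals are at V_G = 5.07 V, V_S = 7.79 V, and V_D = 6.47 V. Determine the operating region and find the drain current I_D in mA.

Triode; I_D = 2.57 mA

V_SG = V_S − V_G = 7.79 − 5.07 = 2.72 V; V_SD = V_S − V_D = 7.79 − 6.47 = 1.32 V.
k_p = μ_pC_ox · (W/L) = 1.432 mA/V².
V_ov = V_SG − |V_th| = 2.72 − 0.7 = 2.02 V.
Since V_SD = 1.32 V < V_ov = 2.02 V, the device is in the triode region.
I_D = k_p [V_ov · V_SD − ½ V_SD²] = 1.432 × [2.02 × 1.32 − 0.5 × 1.32²] = 2.57 mA.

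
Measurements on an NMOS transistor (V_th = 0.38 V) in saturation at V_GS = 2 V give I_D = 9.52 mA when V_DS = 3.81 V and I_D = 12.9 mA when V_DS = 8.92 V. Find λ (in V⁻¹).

λ = 0.0945 V⁻¹

With V_GS fixed, I_D ∝ (1 + λ V_DS) in saturation, so I_D2/I_D1 = (1 + λ V_DS2)/(1 + λ V_DS1).
12.9/9.52 = 1.355 = (1 + 8.92 λ)/(1 + 3.81 λ).
Solving: λ (I_D1 V_DS2 − I_D2 V_DS1) = I_D2 − I_D1, so λ = (12.9 − 9.52) / (9.52 × 8.92 − 12.9 × 3.81) = 3.38 / 35.8 = 0.0945 V⁻¹.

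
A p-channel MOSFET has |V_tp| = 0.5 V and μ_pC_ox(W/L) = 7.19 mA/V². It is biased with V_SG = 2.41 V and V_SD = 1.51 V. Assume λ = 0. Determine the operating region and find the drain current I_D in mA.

Triode; I_D = 12.5 mA

V_ov = V_SG − |V_tp| = 2.41 − 0.5 = 1.91 V.
Since V_SD = 1.51 V < V_ov = 1.91 V, the device is in the triode region.
I_D = k_p [V_ov · V_SD − ½ V_SD²] = 7.19 × [1.91 × 1.51 − 0.5 × 1.51²] = 12.5 mA.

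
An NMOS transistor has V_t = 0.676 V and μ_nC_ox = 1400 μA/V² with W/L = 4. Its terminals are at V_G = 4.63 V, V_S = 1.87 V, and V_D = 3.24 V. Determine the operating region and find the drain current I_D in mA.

V_GS = V_G − V_S = 4.63 − 1.87 = 2.76 V; V_DS = V_D − V_S = 3.24 − 1.87 = 1.37 V.
k_n = μ_nC_ox · (W/L) = 5.6 mA/V².
V_ov = V_GS − V_t = 2.76 − 0.676 = 2.08 V.
Since V_DS = 1.37 V < V_ov = 2.08 V, the device is in the triode region.
I_D = k_n [V_ov · V_DS − ½ V_DS²] = 5.6 × [2.08 × 1.37 − 0.5 × 1.37²] = 10.7 mA.

Triode; I_D = 10.7 mA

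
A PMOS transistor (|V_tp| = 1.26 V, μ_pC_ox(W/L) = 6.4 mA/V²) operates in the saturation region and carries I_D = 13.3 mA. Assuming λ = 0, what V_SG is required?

In saturation I_D = ½ k_p (V_SG − |V_tp|)², so V_SG − |V_tp| = √(2 I_D / k_p) = √(2 × 13.3 / 6.4) = 2.04 V.
V_SG = 1.26 + 2.04 = 3.3 V.

V_SG = 3.30 V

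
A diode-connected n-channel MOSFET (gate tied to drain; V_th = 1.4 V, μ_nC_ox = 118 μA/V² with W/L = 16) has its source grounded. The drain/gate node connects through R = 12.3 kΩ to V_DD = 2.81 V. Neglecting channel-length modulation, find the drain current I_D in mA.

With gate tied to drain, V_GS = V_DS ≥ V_GS − V_th, so the device is in saturation.
k_n = μ_nC_ox · (W/L) = 1.888 mA/V².
KCL at the drain: ½ k_n (V_GS − V_th)² = (V_DD − V_GS)/R.
Let x = V_GS − 1.4. Then 11.6 x² + x − 1.41 = 0, giving x = 0.308 V (positive root), so V_GS = 1.71 V.
I_D = (V_DD − V_GS)/R = (2.81 − 1.71) / 12.3 = 0.0896 mA.

I_D = 0.0896 mA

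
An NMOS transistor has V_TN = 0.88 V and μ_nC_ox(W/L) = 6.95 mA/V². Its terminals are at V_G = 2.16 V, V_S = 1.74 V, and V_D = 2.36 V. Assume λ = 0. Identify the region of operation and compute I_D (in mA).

V_GS = V_G − V_S = 2.16 − 1.74 = 0.42 V; V_DS = V_D − V_S = 2.36 − 1.74 = 0.62 V.
V_GS = 0.42 V < V_TN = 0.88 V, so the transistor is in cutoff.

Cutoff; I_D = 0 mA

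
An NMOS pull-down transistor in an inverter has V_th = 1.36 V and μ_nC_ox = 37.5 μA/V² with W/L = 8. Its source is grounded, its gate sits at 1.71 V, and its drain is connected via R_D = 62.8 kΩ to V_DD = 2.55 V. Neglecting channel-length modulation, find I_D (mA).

I_D = 0.0184 mA

V_GS = V_G = 1.71 V, so V_ov = 1.71 − 1.36 = 0.35 V.
k_n = μ_nC_ox · (W/L) = 0.3 mA/V².
Assume saturation: I_D = ½ k_n V_ov² = 0.5 × 0.3 × 0.35² = 0.0184 mA, giving V_DS = V_DD − I_D R_D = 2.55 − 0.0184 × 62.8 = 1.4 V.
V_DS = 1.4 V ≥ V_ov = 0.35 V, confirming saturation.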